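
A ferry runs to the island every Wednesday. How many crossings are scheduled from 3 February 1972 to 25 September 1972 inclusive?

33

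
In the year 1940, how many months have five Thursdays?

A month has five Thursdays exactly when Thursday falls within its first (length − 28) days.
Jan: 31 days, starts Mon → 5 of Mon, Tue, Wed
Feb: 29 days, starts Thu → 5 of Thu ✓
Mar: 31 days, starts Fri → 5 of Fri, Sat, Sun
Apr: 30 days, starts Mon → 5 of Mon, Tue
May: 31 days, starts Wed → 5 of Wed, Thu, Fri ✓
Jun: 30 days, starts Sat → 5 of Sat, Sun
Jul: 31 days, starts Mon → 5 of Mon, Tue, Wed
Aug: 31 days, starts Thu → 5 of Thu, Fri, Sat ✓
Sep: 30 days, starts Sun → 5 of Sun, Mon
Oct: 31 days, starts Tue → 5 of Tue, Wed, Thu ✓
Nov: 30 days, starts Fri → 5 of Fri, Sat
Dec: 31 days, starts Sun → 5 of Sun, Mon, Tue
Months with five Thursdays: Feb, May, Aug, Oct.

4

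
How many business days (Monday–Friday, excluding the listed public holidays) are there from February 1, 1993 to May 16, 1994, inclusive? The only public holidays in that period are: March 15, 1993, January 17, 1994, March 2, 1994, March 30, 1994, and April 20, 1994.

February 1, 1993 is a Monday.
From February 1, 1993 to May 16, 1994 is 470 days inclusive.
470 = 7 × 67 + 1, so there are 67 full weeks plus 1 extra day.
Each full week contributes 5 weekdays (Mon–Fri): 67 × 5 = 335.
The 1 extra day is Mon — 1 of them qualifies.
Total: 335 + 1 = 336.
Holidays: March 15, 1993 (Mon); January 17, 1994 (Mon); March 2, 1994 (Wed); March 30, 1994 (Wed); April 20, 1994 (Wed).
All 5 holidays fall on weekdays, so subtract 5.
Business days: 336 − 5 = 331.

331 business days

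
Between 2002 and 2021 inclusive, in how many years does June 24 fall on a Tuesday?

Day of week of June 24 in each year:
2002: Mon, 2003: Tue ✓, 2004: Thu, 2005: Fri, 2006: Sat, 2007: Sun, 2008: Tue ✓, 2009: Wed, 2010: Thu, 2011: Fri, 2012: Sun, 2013: Mon, 2014: Tue ✓, 2015: Wed, 2016: Fri, 2017: Sat, 2018: Sun, 2019: Mon, 2020: Wed, 2021: Thu
Tuesdays: 2003, 2008, 2014.

3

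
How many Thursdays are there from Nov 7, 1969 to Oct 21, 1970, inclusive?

Nov 7, 1969 is a Friday.
From Nov 7, 1969 to Oct 21, 1970 is 349 days inclusive.
349 = 7 × 49 + 6, so there are 49 full weeks plus 6 extra days.
Each full week contributes one Thursday: 49 so far.
The 6 extra days are Fri, Sat, Sun, Mon, Tue, Wed — none qualify.
Total: 49 + 0 = 49.

49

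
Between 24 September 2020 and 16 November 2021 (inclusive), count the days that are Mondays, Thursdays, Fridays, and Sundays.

240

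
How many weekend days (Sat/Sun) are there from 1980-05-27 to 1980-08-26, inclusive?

26

1980-05-27 is a Tuesday.
From 1980-05-27 to 1980-08-26 is 92 days inclusive.
92 = 7 × 13 + 1, so there are 13 full weeks plus 1 extra day.
Each full week contributes 2 weekend days (Sat, Sun): 13 × 2 = 26.
The 1 extra day is Tue — none qualify.
Total: 26 + 0 = 26.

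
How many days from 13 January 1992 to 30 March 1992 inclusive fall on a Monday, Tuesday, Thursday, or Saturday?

45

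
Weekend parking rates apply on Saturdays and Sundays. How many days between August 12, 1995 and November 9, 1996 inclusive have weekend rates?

131

August 12, 1995 is a Saturday.
The range spans 456 days (inclusive of both endpoints).
456 = 7 × 65 + 1, so there are 65 full weeks plus 1 extra day.
Each full week contributes 2 weekend days (Sat, Sun): 65 × 2 = 130.
The 1 extra day is Sat — 1 of them qualifies.
Total: 130 + 1 = 131.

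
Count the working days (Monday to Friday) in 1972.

260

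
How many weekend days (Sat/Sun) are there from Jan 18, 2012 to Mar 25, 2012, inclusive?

Jan 18, 2012 is a Wednesday.
From Jan 18, 2012 to Mar 25, 2012 is 68 days inclusive.
68 = 7 × 9 + 5, so there are 9 full weeks plus 5 extra days.
Each full week contributes 2 weekend days (Sat, Sun): 9 × 2 = 18.
The 5 extra days are Wed, Thu, Fri, Sat, Sun — 2 of them qualify.
Total: 18 + 2 = 20.

20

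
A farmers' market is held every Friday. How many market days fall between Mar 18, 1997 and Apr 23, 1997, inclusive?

Mar 18, 1997 is a Tuesday.
From Mar 18, 1997 to Apr 23, 1997 is 37 days inclusive.
37 = 7 × 5 + 2, so there are 5 full weeks plus 2 extra days.
Each full week contributes one Friday: 5 so far.
The 2 extra days are Tuesday, Wednesday — none qualify.
Total: 5 + 0 = 5.

5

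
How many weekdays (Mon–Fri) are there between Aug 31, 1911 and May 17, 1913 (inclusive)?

447

Aug 31, 1911 is a Thursday.
That's 626 days from start to end, counting both.
626 = 7 × 89 + 3, so there are 89 full weeks plus 3 extra days.
Each full week contributes 5 weekdays (Mon–Fri): 89 × 5 = 445.
The 3 extra days are Thu, Fri, Sat — 2 of them qualify.
Total: 445 + 2 = 447.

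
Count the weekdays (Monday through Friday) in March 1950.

23 weekdays

1950-03-01 is a Wednesday.
The range spans 31 days (inclusive of both endpoints).
31 = 7 × 4 + 3, so there are 4 full weeks plus 3 extra days.
Each full week contributes 5 weekdays (Mon–Fri): 4 × 5 = 20.
The 3 extra days are Wednesday, Thursday, Friday — 3 of them qualify.
Total: 20 + 3 = 23.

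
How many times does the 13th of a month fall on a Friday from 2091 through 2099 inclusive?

17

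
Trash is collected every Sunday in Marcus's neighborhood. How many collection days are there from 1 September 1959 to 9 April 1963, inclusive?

1 September 1959 is a Tuesday.
From 1 September 1959 to 9 April 1963 is 1317 days inclusive.
1317 = 7 × 188 + 1, so there are 188 full weeks plus 1 extra day.
Each full week contributes one Sunday: 188 so far.
The 1 extra day is Tue — none qualify.
Total: 188 + 0 = 188.

188 Sundays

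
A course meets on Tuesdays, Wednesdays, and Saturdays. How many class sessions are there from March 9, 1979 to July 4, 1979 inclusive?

March 9, 1979 is a Friday.
The range spans 118 days (inclusive of both endpoints).
118 = 7 × 16 + 6, so there are 16 full weeks plus 6 extra days.
Each full week contributes 3 days from the set (Tue, Wed, Sat): 16 × 3 = 48.
The 6 extra days are Fri, Sat, Sun, Mon, Tue, Wed — 3 of them qualify.
Total: 48 + 3 = 51.

51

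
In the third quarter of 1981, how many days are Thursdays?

13

July 1, 1981 is a Wednesday.
That's 92 days from start to end, counting both.
92 = 7 × 13 + 1, so there are 13 full weeks plus 1 extra day.
Each full week contributes one Thursday: 13 so far.
The 1 extra day is Wednesday — none qualify.
Total: 13 + 0 = 13.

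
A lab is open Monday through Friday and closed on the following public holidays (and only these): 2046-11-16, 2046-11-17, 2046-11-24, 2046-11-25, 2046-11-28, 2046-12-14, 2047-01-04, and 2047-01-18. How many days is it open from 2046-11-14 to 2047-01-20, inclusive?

43 business days

2046-11-14 is a Wednesday.
The range spans 68 days (inclusive of both endpoints).
68 = 7 × 9 + 5, so there are 9 full weeks plus 5 extra days.
Each full week contributes 5 weekdays (Mon–Fri): 9 × 5 = 45.
The 5 extra days are Wed, Thu, Fri, Sat, Sun — 3 of them qualify.
Total: 45 + 3 = 48.
Holidays: 2046-11-16 (Fri); 2046-11-17 (Sat); 2046-11-24 (Sat); 2046-11-25 (Sun); 2046-11-28 (Wed); 2046-12-14 (Fri); 2047-01-04 (Fri); 2047-01-18 (Fri).
5 of the 8 holidays fall on weekdays; the rest are weekends and were already excluded.
Business days: 48 − 5 = 43.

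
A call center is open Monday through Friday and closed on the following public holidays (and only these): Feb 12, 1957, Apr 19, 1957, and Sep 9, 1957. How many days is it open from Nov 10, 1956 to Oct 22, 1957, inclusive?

244 working days

Nov 10, 1956 is a Saturday.
From Nov 10, 1956 to Oct 22, 1957 is 347 days inclusive.
347 = 7 × 49 + 4, so there are 49 full weeks plus 4 extra days.
Each full week contributes 5 weekdays (Mon–Fri): 49 × 5 = 245.
The 4 extra days are Sat, Sun, Mon, Tue — 2 of them qualify.
Total: 245 + 2 = 247.
Holidays: Feb 12, 1957 (Tue); Apr 19, 1957 (Fri); Sep 9, 1957 (Mon).
All 3 holidays fall on weekdays, so subtract 3.
Business days: 247 − 3 = 244.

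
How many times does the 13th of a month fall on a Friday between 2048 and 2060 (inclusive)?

Friday-the-13ths by year:
2048: Mar, Nov
2049: Aug
2050: May
2051: Jan, Oct
2052: Sep, Dec
2053: Jun
2054: Feb, Mar, Nov
2055: Aug
2056: Oct
2057: Apr, Jul
2058: Sep, Dec
2059: Jun
2060: Feb, Aug

21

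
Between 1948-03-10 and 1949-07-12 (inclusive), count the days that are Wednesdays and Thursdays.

140

1948-03-10 is a Wednesday.
From 1948-03-10 to 1949-07-12 is 490 days inclusive.
490 = 7 × 70, so the span is exactly 70 full weeks.
Each full week contributes 2 days from the set (Wed, Thu): 70 × 2 = 140.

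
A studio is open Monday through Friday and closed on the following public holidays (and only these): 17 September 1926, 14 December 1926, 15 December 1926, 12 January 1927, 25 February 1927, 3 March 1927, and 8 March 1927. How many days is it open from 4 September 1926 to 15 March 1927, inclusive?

4 September 1926 is a Saturday.
That's 193 days from start to end, counting both.
193 = 7 × 27 + 4, so there are 27 full weeks plus 4 extra days.
Each full week contributes 5 weekdays (Mon–Fri): 27 × 5 = 135.
The 4 extra days are Saturday, Sunday, Monday, Tuesday — 2 of them qualify.
Total: 135 + 2 = 137.
Holidays: 17 September 1926 (Fri); 14 December 1926 (Tue); 15 December 1926 (Wed); 12 January 1927 (Wed); 25 February 1927 (Fri); 3 March 1927 (Thu); 8 March 1927 (Tue).
All 7 holidays fall on weekdays, so subtract 7.
Business days: 137 − 7 = 130.

130 business days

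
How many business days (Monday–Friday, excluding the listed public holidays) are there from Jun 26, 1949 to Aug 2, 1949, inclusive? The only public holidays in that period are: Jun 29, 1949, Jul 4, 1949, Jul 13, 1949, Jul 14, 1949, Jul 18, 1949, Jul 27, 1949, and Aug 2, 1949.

20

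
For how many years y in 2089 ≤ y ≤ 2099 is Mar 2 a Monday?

2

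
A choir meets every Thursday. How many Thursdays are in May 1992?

4

1992-05-01 is a Friday.
That's 31 days from start to end, counting both.
31 = 7 × 4 + 3, so there are 4 full weeks plus 3 extra days.
Each full week contributes one Thursday: 4 so far.
The 3 extra days are Fri, Sat, Sun — none qualify.
Total: 4 + 0 = 4.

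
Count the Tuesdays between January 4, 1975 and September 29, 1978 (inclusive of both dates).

January 4, 1975 is a Saturday.
From January 4, 1975 to September 29, 1978 is 1365 days inclusive.
1365 = 7 × 195, so the span is exactly 195 full weeks.
Each full week contributes one Tuesday: 195 so far.
Total: 195.

195 Tuesdays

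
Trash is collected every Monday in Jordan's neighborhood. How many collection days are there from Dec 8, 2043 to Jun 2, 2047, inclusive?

181 Mondays

Dec 8, 2043 is a Tuesday.
That's 1273 days from start to end, counting both.
1273 = 7 × 181 + 6, so there are 181 full weeks plus 6 extra days.
Each full week contributes one Monday: 181 so far.
The 6 extra days are Tuesday, Wednesday, Thursday, Friday, Saturday, Sunday — none qualify.
Total: 181 + 0 = 181.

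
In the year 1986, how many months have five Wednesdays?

5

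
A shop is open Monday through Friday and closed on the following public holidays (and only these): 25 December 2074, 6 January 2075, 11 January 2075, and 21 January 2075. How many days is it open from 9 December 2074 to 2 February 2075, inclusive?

37

9 December 2074 is a Sunday.
That's 56 days from start to end, counting both.
56 = 7 × 8, so the span is exactly 8 full weeks.
Each full week contributes 5 weekdays (Mon–Fri): 8 × 5 = 40.
Holidays: 25 December 2074 (Tue); 6 January 2075 (Sun); 11 January 2075 (Fri); 21 January 2075 (Mon).
3 of the 4 holidays fall on weekdays; the rest are weekends and were already excluded.
Business days: 40 − 3 = 37.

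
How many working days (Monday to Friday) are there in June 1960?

22 weekdays

1 June 1960 is a Wednesday.
From 1 June 1960 to 30 June 1960 is 30 days inclusive.
30 = 7 × 4 + 2, so there are 4 full weeks plus 2 extra days.
Each full week contributes 5 weekdays (Mon–Fri): 4 × 5 = 20.
The 2 extra days are Wednesday, Thursday — 2 of them qualify.
Total: 20 + 2 = 22.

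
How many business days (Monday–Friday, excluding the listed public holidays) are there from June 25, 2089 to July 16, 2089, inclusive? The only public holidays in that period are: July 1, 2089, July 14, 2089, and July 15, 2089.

12 business days

June 25, 2089 is a Saturday.
The range spans 22 days (inclusive of both endpoints).
22 = 7 × 3 + 1, so there are 3 full weeks plus 1 extra day.
Each full week contributes 5 weekdays (Mon–Fri): 3 × 5 = 15.
The 1 extra day is Saturday — none qualify.
Total: 15 + 0 = 15.
Holidays: July 1, 2089 (Fri); July 14, 2089 (Thu); July 15, 2089 (Fri).
All 3 holidays fall on weekdays, so subtract 3.
Business days: 15 − 3 = 12.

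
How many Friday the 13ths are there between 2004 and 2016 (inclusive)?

23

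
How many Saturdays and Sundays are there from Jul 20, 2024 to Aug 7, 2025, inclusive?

110

Jul 20, 2024 is a Saturday.
That's 384 days from start to end, counting both.
384 = 7 × 54 + 6, so there are 54 full weeks plus 6 extra days.
Each full week contributes 2 weekend days (Sat, Sun): 54 × 2 = 108.
The 6 extra days are Saturday, Sunday, Monday, Tuesday, Wednesday, Thursday — 2 of them qualify.
Total: 108 + 2 = 110.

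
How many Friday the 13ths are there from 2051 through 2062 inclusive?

20

Friday-the-13ths by year:
2051: Jan, Oct
2052: Sep, Dec
2053: Jun
2054: Feb, Mar, Nov
2055: Aug
2056: Oct
2057: Apr, Jul
2058: Sep, Dec
2059: Jun
2060: Feb, Aug
2061: May
2062: Jan, Oct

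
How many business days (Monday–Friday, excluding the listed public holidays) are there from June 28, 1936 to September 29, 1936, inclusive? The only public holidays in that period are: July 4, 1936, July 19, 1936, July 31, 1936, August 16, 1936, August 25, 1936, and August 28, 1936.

June 28, 1936 is a Sunday.
The range spans 94 days (inclusive of both endpoints).
94 = 7 × 13 + 3, so there are 13 full weeks plus 3 extra days.
Each full week contributes 5 weekdays (Mon–Fri): 13 × 5 = 65.
The 3 extra days are Sunday, Monday, Tuesday — 2 of them qualify.
Total: 65 + 2 = 67.
Holidays: July 4, 1936 (Sat); July 19, 1936 (Sun); July 31, 1936 (Fri); August 16, 1936 (Sun); August 25, 1936 (Tue); August 28, 1936 (Fri).
3 of the 6 holidays fall on weekdays; the rest are weekends and were already excluded.
Business days: 67 − 3 = 64.

64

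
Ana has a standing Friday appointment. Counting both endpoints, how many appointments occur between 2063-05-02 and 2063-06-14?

2063-05-02 is a Wednesday.
From 2063-05-02 to 2063-06-14 is 44 days inclusive.
44 = 7 × 6 + 2, so there are 6 full weeks plus 2 extra days.
Each full week contributes one Friday: 6 so far.
The 2 extra days are Wednesday, Thursday — none qualify.
Total: 6 + 0 = 6.

6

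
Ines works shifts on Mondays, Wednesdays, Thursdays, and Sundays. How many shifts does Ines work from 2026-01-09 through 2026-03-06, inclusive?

2026-01-09 is a Friday.
That's 57 days from start to end, counting both.
57 = 7 × 8 + 1, so there are 8 full weeks plus 1 extra day.
Each full week contributes 4 days from the set (Mon, Wed, Thu, Sun): 8 × 4 = 32.
The 1 extra day is Friday — none qualify.
Total: 32 + 0 = 32.

32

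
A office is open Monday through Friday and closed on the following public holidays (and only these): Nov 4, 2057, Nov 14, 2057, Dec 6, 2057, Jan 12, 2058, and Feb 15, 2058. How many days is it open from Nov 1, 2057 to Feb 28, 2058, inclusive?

83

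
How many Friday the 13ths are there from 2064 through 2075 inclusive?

Friday-the-13ths by year:
2064: Jun
2065: Feb, Mar, Nov
2066: Aug
2067: May
2068: Jan, Apr, Jul
2069: Sep, Dec
2070: Jun
2071: Feb, Mar, Nov
2072: May
2073: Jan, Oct
2074: Apr, Jul
2075: Sep, Dec

22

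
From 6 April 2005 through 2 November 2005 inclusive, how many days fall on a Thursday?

6 April 2005 is a Wednesday.
That's 211 days from start to end, counting both.
211 = 7 × 30 + 1, so there are 30 full weeks plus 1 extra day.
Each full week contributes one Thursday: 30 so far.
The 1 extra day is Wednesday — none qualify.
Total: 30 + 0 = 30.

30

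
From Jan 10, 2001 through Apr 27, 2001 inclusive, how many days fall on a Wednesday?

16 Wednesdays

Jan 10, 2001 is a Wednesday.
From Jan 10, 2001 to Apr 27, 2001 is 108 days inclusive.
108 = 7 × 15 + 3, so there are 15 full weeks plus 3 extra days.
Each full week contributes one Wednesday: 15 so far.
The 3 extra days are Wed, Thu, Fri — 1 of them qualifies.
Total: 15 + 1 = 16.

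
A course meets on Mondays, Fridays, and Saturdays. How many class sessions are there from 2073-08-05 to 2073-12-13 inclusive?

2073-08-05 is a Saturday.
That's 131 days from start to end, counting both.
131 = 7 × 18 + 5, so there are 18 full weeks plus 5 extra days.
Each full week contributes 3 days from the set (Mon, Fri, Sat): 18 × 3 = 54.
The 5 extra days are Saturday, Sunday, Monday, Tuesday, Wednesday — 2 of them qualify.
Total: 54 + 2 = 56.

56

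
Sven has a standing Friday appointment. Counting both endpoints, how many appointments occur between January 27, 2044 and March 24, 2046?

January 27, 2044 is a Wednesday.
That's 788 days from start to end, counting both.
788 = 7 × 112 + 4, so there are 112 full weeks plus 4 extra days.
Each full week contributes one Friday: 112 so far.
The 4 extra days are Wednesday, Thursday, Friday, Saturday — 1 of them qualifies.
Total: 112 + 1 = 113.

113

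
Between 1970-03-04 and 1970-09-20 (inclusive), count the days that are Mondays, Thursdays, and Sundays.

86

1970-03-04 is a Wednesday.
The range spans 201 days (inclusive of both endpoints).
201 = 7 × 28 + 5, so there are 28 full weeks plus 5 extra days.
Each full week contributes 3 days from the set (Mon, Thu, Sun): 28 × 3 = 84.
The 5 extra days are Wednesday, Thursday, Friday, Saturday, Sunday — 2 of them qualify.
Total: 84 + 2 = 86.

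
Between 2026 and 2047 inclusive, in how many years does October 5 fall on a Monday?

3

Day of week of October 5 in each year:
2026: Mon ✓, 2027: Tue, 2028: Thu, 2029: Fri, 2030: Sat, 2031: Sun, 2032: Tue, 2033: Wed, 2034: Thu, 2035: Fri, 2036: Sun, 2037: Mon ✓, 2038: Tue, 2039: Wed, 2040: Fri, 2041: Sat, 2042: Sun, 2043: Mon ✓, 2044: Wed, 2045: Thu, 2046: Fri, 2047: Sat
Mondays: 2026, 2037, 2043.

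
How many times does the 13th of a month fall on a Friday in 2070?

The 13th falls on a Friday when the month's 13th has weekday Fri.
Jan 13 is Mon; Feb 13 is Thu; Mar 13 is Thu; Apr 13 is Sun; May 13 is Tue; Jun 13 is Fri ✓; Jul 13 is Sun; Aug 13 is Wed; Sep 13 is Sat; Oct 13 is Mon; Nov 13 is Thu; Dec 13 is Sat.
Friday the 13ths: Jun.

1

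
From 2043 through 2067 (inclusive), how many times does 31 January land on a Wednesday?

Day of week of January 31 in each year:
2043: Sat, 2044: Sun, 2045: Tue, 2046: Wed ✓, 2047: Thu, 2048: Fri, 2049: Sun, 2050: Mon, 2051: Tue, 2052: Wed ✓, 2053: Fri, 2054: Sat, 2055: Sun, 2056: Mon, 2057: Wed ✓, 2058: Thu, 2059: Fri, 2060: Sat, 2061: Mon, 2062: Tue, 2063: Wed ✓, 2064: Thu, 2065: Sat, 2066: Sun, 2067: Mon
Wednesdays: 2046, 2052, 2057, 2063.

4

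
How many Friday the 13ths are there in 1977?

1

The 13th falls on a Friday when the month's 13th has weekday Fri.
Jan 13 is Thu; Feb 13 is Sun; Mar 13 is Sun; Apr 13 is Wed; May 13 is Fri ✓; Jun 13 is Mon; Jul 13 is Wed; Aug 13 is Sat; Sep 13 is Tue; Oct 13 is Thu; Nov 13 is Sun; Dec 13 is Tue.
Friday the 13ths: May.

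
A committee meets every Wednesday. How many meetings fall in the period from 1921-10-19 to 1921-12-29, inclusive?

1921-10-19 is a Wednesday.
The range spans 72 days (inclusive of both endpoints).
72 = 7 × 10 + 2, so there are 10 full weeks plus 2 extra days.
Each full week contributes one Wednesday: 10 so far.
The 2 extra days are Wednesday, Thursday — 1 of them qualifies.
Total: 10 + 1 = 11.

11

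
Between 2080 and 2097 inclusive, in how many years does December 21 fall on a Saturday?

3

Day of week of December 21 in each year:
2080: Sat ✓, 2081: Sun, 2082: Mon, 2083: Tue, 2084: Thu, 2085: Fri, 2086: Sat ✓, 2087: Sun, 2088: Tue, 2089: Wed, 2090: Thu, 2091: Fri, 2092: Sun, 2093: Mon, 2094: Tue, 2095: Wed, 2096: Fri, 2097: Sat ✓
Saturdays: 2080, 2086, 2097.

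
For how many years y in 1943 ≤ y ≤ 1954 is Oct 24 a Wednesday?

2

Day of week of October 24 in each year:
1943: Sun, 1944: Tue, 1945: Wed ✓, 1946: Thu, 1947: Fri, 1948: Sun, 1949: Mon, 1950: Tue, 1951: Wed ✓, 1952: Fri, 1953: Sat, 1954: Sun
Wednesdays: 1945, 1951.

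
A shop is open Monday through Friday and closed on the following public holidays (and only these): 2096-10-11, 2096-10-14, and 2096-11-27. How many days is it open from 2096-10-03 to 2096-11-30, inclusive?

41

2096-10-03 is a Wednesday.
That's 59 days from start to end, counting both.
59 = 7 × 8 + 3, so there are 8 full weeks plus 3 extra days.
Each full week contributes 5 weekdays (Mon–Fri): 8 × 5 = 40.
The 3 extra days are Wed, Thu, Fri — 3 of them qualify.
Total: 40 + 3 = 43.
Holidays: 2096-10-11 (Thu); 2096-10-14 (Sun); 2096-11-27 (Tue).
2 of the 3 holidays fall on weekdays; the rest are weekends and were already excluded.
Business days: 43 − 2 = 41.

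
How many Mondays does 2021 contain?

1 January 2021 is a Friday.
The range spans 365 days (inclusive of both endpoints).
365 = 7 × 52 + 1, so there are 52 full weeks plus 1 extra day.
Each full week contributes one Monday: 52 so far.
The 1 extra day is Friday — none qualify.
Total: 52 + 0 = 52.

52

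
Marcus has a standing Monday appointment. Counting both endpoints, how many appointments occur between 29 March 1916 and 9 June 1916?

29 March 1916 is a Wednesday.
That's 73 days from start to end, counting both.
73 = 7 × 10 + 3, so there are 10 full weeks plus 3 extra days.
Each full week contributes one Monday: 10 so far.
The 3 extra days are Wed, Thu, Fri — none qualify.
Total: 10 + 0 = 10.

10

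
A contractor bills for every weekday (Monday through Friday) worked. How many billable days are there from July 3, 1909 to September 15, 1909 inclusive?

53 weekdays

July 3, 1909 is a Saturday.
From July 3, 1909 to September 15, 1909 is 75 days inclusive.
75 = 7 × 10 + 5, so there are 10 full weeks plus 5 extra days.
Each full week contributes 5 weekdays (Mon–Fri): 10 × 5 = 50.
The 5 extra days are Saturday, Sunday, Monday, Tuesday, Wednesday — 3 of them qualify.
Total: 50 + 3 = 53.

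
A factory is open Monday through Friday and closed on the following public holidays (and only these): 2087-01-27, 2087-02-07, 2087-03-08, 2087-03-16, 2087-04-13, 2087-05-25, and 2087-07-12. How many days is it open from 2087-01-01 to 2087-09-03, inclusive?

174

2087-01-01 is a Wednesday.
From 2087-01-01 to 2087-09-03 is 246 days inclusive.
246 = 7 × 35 + 1, so there are 35 full weeks plus 1 extra day.
Each full week contributes 5 weekdays (Mon–Fri): 35 × 5 = 175.
The 1 extra day is Wed — 1 of them qualifies.
Total: 175 + 1 = 176.
Holidays: 2087-01-27 (Mon); 2087-02-07 (Fri); 2087-03-08 (Sat); 2087-03-16 (Sun); 2087-04-13 (Sun); 2087-05-25 (Sun); 2087-07-12 (Sat).
2 of the 7 holidays fall on weekdays; the rest are weekends and were already excluded.
Business days: 176 − 2 = 174.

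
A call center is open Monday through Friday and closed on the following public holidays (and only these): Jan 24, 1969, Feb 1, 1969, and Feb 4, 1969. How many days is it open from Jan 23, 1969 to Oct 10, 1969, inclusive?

185

Jan 23, 1969 is a Thursday.
The range spans 261 days (inclusive of both endpoints).
261 = 7 × 37 + 2, so there are 37 full weeks plus 2 extra days.
Each full week contributes 5 weekdays (Mon–Fri): 37 × 5 = 185.
The 2 extra days are Thu, Fri — 2 of them qualify.
Total: 185 + 2 = 187.
Holidays: Jan 24, 1969 (Fri); Feb 1, 1969 (Sat); Feb 4, 1969 (Tue).
2 of the 3 holidays fall on weekdays; the rest are weekends and were already excluded.
Business days: 187 − 2 = 185.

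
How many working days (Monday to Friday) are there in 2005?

260

Jan 1, 2005 is a Saturday.
That's 365 days from start to end, counting both.
365 = 7 × 52 + 1, so there are 52 full weeks plus 1 extra day.
Each full week contributes 5 weekdays (Mon–Fri): 52 × 5 = 260.
The 1 extra day is Sat — none qualify.
Total: 260 + 0 = 260.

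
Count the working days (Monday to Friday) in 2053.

261 weekdays

2053-01-01 is a Wednesday.
From 2053-01-01 to 2053-12-31 is 365 days inclusive.
365 = 7 × 52 + 1, so there are 52 full weeks plus 1 extra day.
Each full week contributes 5 weekdays (Mon–Fri): 52 × 5 = 260.
The 1 extra day is Wednesday — 1 of them qualifies.
Total: 260 + 1 = 261.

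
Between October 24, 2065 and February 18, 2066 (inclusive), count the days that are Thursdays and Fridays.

33

October 24, 2065 is a Saturday.
The range spans 118 days (inclusive of both endpoints).
118 = 7 × 16 + 6, so there are 16 full weeks plus 6 extra days.
Each full week contributes 2 days from the set (Thu, Fri): 16 × 2 = 32.
The 6 extra days are Sat, Sun, Mon, Tue, Wed, Thu — 1 of them qualifies.
Total: 32 + 1 = 33.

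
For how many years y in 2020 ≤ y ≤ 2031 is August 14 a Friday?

Day of week of August 14 in each year:
2020: Fri ✓, 2021: Sat, 2022: Sun, 2023: Mon, 2024: Wed, 2025: Thu, 2026: Fri ✓, 2027: Sat, 2028: Mon, 2029: Tue, 2030: Wed, 2031: Thu
Fridays: 2020, 2026.

2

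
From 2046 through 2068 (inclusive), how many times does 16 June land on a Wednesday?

4

Day of week of June 16 in each year:
2046: Sat, 2047: Sun, 2048: Tue, 2049: Wed ✓, 2050: Thu, 2051: Fri, 2052: Sun, 2053: Mon, 2054: Tue, 2055: Wed ✓, 2056: Fri, 2057: Sat, 2058: Sun, 2059: Mon, 2060: Wed ✓, 2061: Thu, 2062: Fri, 2063: Sat, 2064: Mon, 2065: Tue, 2066: Wed ✓, 2067: Thu, 2068: Sat
Wednesdays: 2049, 2055, 2060, 2066.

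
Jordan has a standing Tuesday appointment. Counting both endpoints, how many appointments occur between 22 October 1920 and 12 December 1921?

59

22 October 1920 is a Friday.
From 22 October 1920 to 12 December 1921 is 417 days inclusive.
417 = 7 × 59 + 4, so there are 59 full weeks plus 4 extra days.
Each full week contributes one Tuesday: 59 so far.
The 4 extra days are Friday, Saturday, Sunday, Monday — none qualify.
Total: 59 + 0 = 59.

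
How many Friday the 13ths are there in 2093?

The 13th falls on a Friday when the month's 13th has weekday Fri.
Jan 13 is Tue; Feb 13 is Fri ✓; Mar 13 is Fri ✓; Apr 13 is Mon; May 13 is Wed; Jun 13 is Sat; Jul 13 is Mon; Aug 13 is Thu; Sep 13 is Sun; Oct 13 is Tue; Nov 13 is Fri ✓; Dec 13 is Sun.
Friday the 13ths: Feb, Mar, Nov.

3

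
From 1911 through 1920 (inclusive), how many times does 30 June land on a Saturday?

1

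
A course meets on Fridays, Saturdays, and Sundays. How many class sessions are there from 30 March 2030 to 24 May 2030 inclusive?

30 March 2030 is a Saturday.
The range spans 56 days (inclusive of both endpoints).
56 = 7 × 8, so the span is exactly 8 full weeks.
Each full week contributes 3 days from the set (Fri, Sat, Sun): 8 × 3 = 24.

24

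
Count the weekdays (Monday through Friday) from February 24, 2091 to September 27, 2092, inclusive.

February 24, 2091 is a Saturday.
The range spans 582 days (inclusive of both endpoints).
582 = 7 × 83 + 1, so there are 83 full weeks plus 1 extra day.
Each full week contributes 5 weekdays (Mon–Fri): 83 × 5 = 415.
The 1 extra day is Saturday — none qualify.
Total: 415 + 0 = 415.

415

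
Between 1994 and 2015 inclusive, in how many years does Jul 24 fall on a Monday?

Day of week of July 24 in each year:
1994: Sun, 1995: Mon ✓, 1996: Wed, 1997: Thu, 1998: Fri, 1999: Sat, 2000: Mon ✓, 2001: Tue, 2002: Wed, 2003: Thu, 2004: Sat, 2005: Sun, 2006: Mon ✓, 2007: Tue, 2008: Thu, 2009: Fri, 2010: Sat, 2011: Sun, 2012: Tue, 2013: Wed, 2014: Thu, 2015: Fri
Mondays: 1995, 2000, 2006.

3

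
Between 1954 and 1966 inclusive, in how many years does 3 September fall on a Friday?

Day of week of September 3 in each year:
1954: Fri ✓, 1955: Sat, 1956: Mon, 1957: Tue, 1958: Wed, 1959: Thu, 1960: Sat, 1961: Sun, 1962: Mon, 1963: Tue, 1964: Thu, 1965: Fri ✓, 1966: Sat
Fridays: 1954, 1965.

2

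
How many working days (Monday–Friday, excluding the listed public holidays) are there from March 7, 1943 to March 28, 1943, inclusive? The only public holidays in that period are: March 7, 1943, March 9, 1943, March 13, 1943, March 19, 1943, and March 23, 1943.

12 working days

March 7, 1943 is a Sunday.
From March 7, 1943 to March 28, 1943 is 22 days inclusive.
22 = 7 × 3 + 1, so there are 3 full weeks plus 1 extra day.
Each full week contributes 5 weekdays (Mon–Fri): 3 × 5 = 15.
The 1 extra day is Sunday — none qualify.
Total: 15 + 0 = 15.
Holidays: March 7, 1943 (Sun); March 9, 1943 (Tue); March 13, 1943 (Sat); March 19, 1943 (Fri); March 23, 1943 (Tue).
3 of the 5 holidays fall on weekdays; the rest are weekends and were already excluded.
Business days: 15 − 3 = 12.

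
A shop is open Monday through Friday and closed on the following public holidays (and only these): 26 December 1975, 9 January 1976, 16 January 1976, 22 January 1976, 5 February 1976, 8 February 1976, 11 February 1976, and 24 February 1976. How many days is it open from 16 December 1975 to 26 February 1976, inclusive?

16 December 1975 is a Tuesday.
From 16 December 1975 to 26 February 1976 is 73 days inclusive.
73 = 7 × 10 + 3, so there are 10 full weeks plus 3 extra days.
Each full week contributes 5 weekdays (Mon–Fri): 10 × 5 = 50.
The 3 extra days are Tue, Wed, Thu — 3 of them qualify.
Total: 50 + 3 = 53.
Holidays: 26 December 1975 (Fri); 9 January 1976 (Fri); 16 January 1976 (Fri); 22 January 1976 (Thu); 5 February 1976 (Thu); 8 February 1976 (Sun); 11 February 1976 (Wed); 24 February 1976 (Tue).
7 of the 8 holidays fall on weekdays; the rest are weekends and were already excluded.
Business days: 53 − 7 = 46.

46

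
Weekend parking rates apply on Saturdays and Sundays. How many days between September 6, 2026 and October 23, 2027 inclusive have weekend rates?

118

September 6, 2026 is a Sunday.
The range spans 413 days (inclusive of both endpoints).
413 = 7 × 59, so the span is exactly 59 full weeks.
Each full week contributes 2 weekend days (Sat, Sun): 59 × 2 = 118.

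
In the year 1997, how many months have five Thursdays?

4

A month has five Thursdays exactly when Thursday falls within its first (length − 28) days.
Jan: 31 days, starts Wed → 5 of Wed, Thu, Fri ✓
Feb: 28 days, starts Sat → 5 of (none)
Mar: 31 days, starts Sat → 5 of Sat, Sun, Mon
Apr: 30 days, starts Tue → 5 of Tue, Wed
May: 31 days, starts Thu → 5 of Thu, Fri, Sat ✓
Jun: 30 days, starts Sun → 5 of Sun, Mon
Jul: 31 days, starts Tue → 5 of Tue, Wed, Thu ✓
Aug: 31 days, starts Fri → 5 of Fri, Sat, Sun
Sep: 30 days, starts Mon → 5 of Mon, Tue
Oct: 31 days, starts Wed → 5 of Wed, Thu, Fri ✓
Nov: 30 days, starts Sat → 5 of Sat, Sun
Dec: 31 days, starts Mon → 5 of Mon, Tue, Wed
Months with five Thursdays: Jan, May, Jul, Oct.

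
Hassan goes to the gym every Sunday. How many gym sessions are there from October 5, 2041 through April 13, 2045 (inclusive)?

184

October 5, 2041 is a Saturday.
That's 1287 days from start to end, counting both.
1287 = 7 × 183 + 6, so there are 183 full weeks plus 6 extra days.
Each full week contributes one Sunday: 183 so far.
The 6 extra days are Saturday, Sunday, Monday, Tuesday, Wednesday, Thursday — 1 of them qualifies.
Total: 183 + 1 = 184.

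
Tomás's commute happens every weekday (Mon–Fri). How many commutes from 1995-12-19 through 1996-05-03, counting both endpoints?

1995-12-19 is a Tuesday.
From 1995-12-19 to 1996-05-03 is 137 days inclusive.
137 = 7 × 19 + 4, so there are 19 full weeks plus 4 extra days.
Each full week contributes 5 weekdays (Mon–Fri): 19 × 5 = 95.
The 4 extra days are Tue, Wed, Thu, Fri — 4 of them qualify.
Total: 95 + 4 = 99.

99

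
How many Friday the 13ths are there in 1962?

The 13th falls on a Friday when the month's 13th has weekday Fri.
Jan 13 is Sat; Feb 13 is Tue; Mar 13 is Tue; Apr 13 is Fri ✓; May 13 is Sun; Jun 13 is Wed; Jul 13 is Fri ✓; Aug 13 is Mon; Sep 13 is Thu; Oct 13 is Sat; Nov 13 is Tue; Dec 13 is Thu.
Friday the 13ths: Apr, Jul.

2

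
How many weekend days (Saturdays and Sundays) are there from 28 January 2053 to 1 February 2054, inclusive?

106

28 January 2053 is a Tuesday.
From 28 January 2053 to 1 February 2054 is 370 days inclusive.
370 = 7 × 52 + 6, so there are 52 full weeks plus 6 extra days.
Each full week contributes 2 weekend days (Sat, Sun): 52 × 2 = 104.
The 6 extra days are Tue, Wed, Thu, Fri, Sat, Sun — 2 of them qualify.
Total: 104 + 2 = 106.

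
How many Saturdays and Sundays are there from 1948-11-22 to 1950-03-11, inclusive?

1948-11-22 is a Monday.
That's 475 days from start to end, counting both.
475 = 7 × 67 + 6, so there are 67 full weeks plus 6 extra days.
Each full week contributes 2 weekend days (Sat, Sun): 67 × 2 = 134.
The 6 extra days are Monday, Tuesday, Wednesday, Thursday, Friday, Saturday — 1 of them qualifies.
Total: 134 + 1 = 135.

135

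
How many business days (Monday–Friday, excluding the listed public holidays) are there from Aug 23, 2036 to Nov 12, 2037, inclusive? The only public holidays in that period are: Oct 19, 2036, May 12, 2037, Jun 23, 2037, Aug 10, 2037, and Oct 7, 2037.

315 business days

Aug 23, 2036 is a Saturday.
From Aug 23, 2036 to Nov 12, 2037 is 447 days inclusive.
447 = 7 × 63 + 6, so there are 63 full weeks plus 6 extra days.
Each full week contributes 5 weekdays (Mon–Fri): 63 × 5 = 315.
The 6 extra days are Saturday, Sunday, Monday, Tuesday, Wednesday, Thursday — 4 of them qualify.
Total: 315 + 4 = 319.
Holidays: Oct 19, 2036 (Sun); May 12, 2037 (Tue); Jun 23, 2037 (Tue); Aug 10, 2037 (Mon); Oct 7, 2037 (Wed).
4 of the 5 holidays fall on weekdays; the rest are weekends and were already excluded.
Business days: 319 − 4 = 315.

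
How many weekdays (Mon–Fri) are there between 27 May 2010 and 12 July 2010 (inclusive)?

27 May 2010 is a Thursday.
From 27 May 2010 to 12 July 2010 is 47 days inclusive.
47 = 7 × 6 + 5, so there are 6 full weeks plus 5 extra days.
Each full week contributes 5 weekdays (Mon–Fri): 6 × 5 = 30.
The 5 extra days are Thu, Fri, Sat, Sun, Mon — 3 of them qualify.
Total: 30 + 3 = 33.

33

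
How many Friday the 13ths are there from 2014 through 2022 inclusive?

15

Friday-the-13ths by year:
2014: Jun
2015: Feb, Mar, Nov
2016: May
2017: Jan, Oct
2018: Apr, Jul
2019: Sep, Dec
2020: Mar, Nov
2021: Aug
2022: May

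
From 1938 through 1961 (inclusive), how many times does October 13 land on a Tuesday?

Day of week of October 13 in each year:
1938: Thu, 1939: Fri, 1940: Sun, 1941: Mon, 1942: Tue ✓, 1943: Wed, 1944: Fri, 1945: Sat, 1946: Sun, 1947: Mon, 1948: Wed, 1949: Thu, 1950: Fri, 1951: Sat, 1952: Mon, 1953: Tue ✓, 1954: Wed, 1955: Thu, 1956: Sat, 1957: Sun, 1958: Mon, 1959: Tue ✓, 1960: Thu, 1961: Fri
Tuesdays: 1942, 1953, 1959.

3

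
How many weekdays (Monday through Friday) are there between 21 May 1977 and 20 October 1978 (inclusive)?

370

21 May 1977 is a Saturday.
The range spans 518 days (inclusive of both endpoints).
518 = 7 × 74, so the span is exactly 74 full weeks.
Each full week contributes 5 weekdays (Mon–Fri): 74 × 5 = 370.
Total: 370.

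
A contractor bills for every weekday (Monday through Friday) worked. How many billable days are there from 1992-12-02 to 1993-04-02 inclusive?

88

1992-12-02 is a Wednesday.
That's 122 days from start to end, counting both.
122 = 7 × 17 + 3, so there are 17 full weeks plus 3 extra days.
Each full week contributes 5 weekdays (Mon–Fri): 17 × 5 = 85.
The 3 extra days are Wed, Thu, Fri — 3 of them qualify.
Total: 85 + 3 = 88.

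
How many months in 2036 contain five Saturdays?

A month has five Saturdays exactly when Saturday falls within its first (length − 28) days.
Jan: 31 days, starts Tue → 5 of Tue, Wed, Thu
Feb: 29 days, starts Fri → 5 of Fri
Mar: 31 days, starts Sat → 5 of Sat, Sun, Mon ✓
Apr: 30 days, starts Tue → 5 of Tue, Wed
May: 31 days, starts Thu → 5 of Thu, Fri, Sat ✓
Jun: 30 days, starts Sun → 5 of Sun, Mon
Jul: 31 days, starts Tue → 5 of Tue, Wed, Thu
Aug: 31 days, starts Fri → 5 of Fri, Sat, Sun ✓
Sep: 30 days, starts Mon → 5 of Mon, Tue
Oct: 31 days, starts Wed → 5 of Wed, Thu, Fri
Nov: 30 days, starts Sat → 5 of Sat, Sun ✓
Dec: 31 days, starts Mon → 5 of Mon, Tue, Wed
Months with five Saturdays: Mar, May, Aug, Nov.

4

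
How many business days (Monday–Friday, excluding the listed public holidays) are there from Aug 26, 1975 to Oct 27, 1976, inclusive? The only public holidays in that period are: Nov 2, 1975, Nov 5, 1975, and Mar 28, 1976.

306 business days

Aug 26, 1975 is a Tuesday.
That's 429 days from start to end, counting both.
429 = 7 × 61 + 2, so there are 61 full weeks plus 2 extra days.
Each full week contributes 5 weekdays (Mon–Fri): 61 × 5 = 305.
The 2 extra days are Tuesday, Wednesday — 2 of them qualify.
Total: 305 + 2 = 307.
Holidays: Nov 2, 1975 (Sun); Nov 5, 1975 (Wed); Mar 28, 1976 (Sun).
1 of the 3 holidays fall on weekdays; the rest are weekends and were already excluded.
Business days: 307 − 1 = 306.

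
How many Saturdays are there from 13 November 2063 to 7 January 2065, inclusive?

60

13 November 2063 is a Tuesday.
From 13 November 2063 to 7 January 2065 is 422 days inclusive.
422 = 7 × 60 + 2, so there are 60 full weeks plus 2 extra days.
Each full week contributes one Saturday: 60 so far.
The 2 extra days are Tuesday, Wednesday — none qualify.
Total: 60 + 0 = 60.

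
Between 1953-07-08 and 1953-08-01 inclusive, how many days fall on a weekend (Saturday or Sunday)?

7

1953-07-08 is a Wednesday.
That's 25 days from start to end, counting both.
25 = 7 × 3 + 4, so there are 3 full weeks plus 4 extra days.
Each full week contributes 2 weekend days (Sat, Sun): 3 × 2 = 6.
The 4 extra days are Wed, Thu, Fri, Sat — 1 of them qualifies.
Total: 6 + 1 = 7.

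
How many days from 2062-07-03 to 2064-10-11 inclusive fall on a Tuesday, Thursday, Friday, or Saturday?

2062-07-03 is a Monday.
That's 832 days from start to end, counting both.
832 = 7 × 118 + 6, so there are 118 full weeks plus 6 extra days.
Each full week contributes 4 days from the set (Tue, Thu, Fri, Sat): 118 × 4 = 472.
The 6 extra days are Mon, Tue, Wed, Thu, Fri, Sat — 4 of them qualify.
Total: 472 + 4 = 476.

476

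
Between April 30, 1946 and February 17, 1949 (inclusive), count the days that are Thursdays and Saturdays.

April 30, 1946 is a Tuesday.
From April 30, 1946 to February 17, 1949 is 1025 days inclusive.
1025 = 7 × 146 + 3, so there are 146 full weeks plus 3 extra days.
Each full week contributes 2 days from the set (Thu, Sat): 146 × 2 = 292.
The 3 extra days are Tue, Wed, Thu — 1 of them qualifies.
Total: 292 + 1 = 293.

293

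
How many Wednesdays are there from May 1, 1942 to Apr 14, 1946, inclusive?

206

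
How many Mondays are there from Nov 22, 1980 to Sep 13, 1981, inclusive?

42 Mondays

Nov 22, 1980 is a Saturday.
That's 296 days from start to end, counting both.
296 = 7 × 42 + 2, so there are 42 full weeks plus 2 extra days.
Each full week contributes one Monday: 42 so far.
The 2 extra days are Sat, Sun — none qualify.
Total: 42 + 0 = 42.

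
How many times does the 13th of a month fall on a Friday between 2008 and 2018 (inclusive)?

20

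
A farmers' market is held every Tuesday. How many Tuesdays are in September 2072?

Sep 1, 2072 is a Thursday.
That's 30 days from start to end, counting both.
30 = 7 × 4 + 2, so there are 4 full weeks plus 2 extra days.
Each full week contributes one Tuesday: 4 so far.
The 2 extra days are Thursday, Friday — none qualify.
Total: 4 + 0 = 4.

4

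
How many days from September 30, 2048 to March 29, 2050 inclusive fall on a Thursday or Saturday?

September 30, 2048 is a Wednesday.
From September 30, 2048 to March 29, 2050 is 546 days inclusive.
546 = 7 × 78, so the span is exactly 78 full weeks.
Each full week contributes 2 days from the set (Thu, Sat): 78 × 2 = 156.

156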